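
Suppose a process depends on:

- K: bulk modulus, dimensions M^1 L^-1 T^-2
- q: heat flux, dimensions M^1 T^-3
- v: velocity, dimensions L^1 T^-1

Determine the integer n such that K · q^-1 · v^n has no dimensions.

1

Balance the L exponent: (1)·n from v, plus (-1) − (0) = -1 from the rest, must sum to zero.
n − 1 = 0, so n = 1.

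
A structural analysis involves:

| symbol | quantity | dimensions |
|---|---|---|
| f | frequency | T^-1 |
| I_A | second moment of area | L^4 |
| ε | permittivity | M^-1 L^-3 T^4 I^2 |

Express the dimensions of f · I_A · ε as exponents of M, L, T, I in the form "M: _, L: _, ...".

M: -1, L: 1, T: 3, I: 2

Collect each base-dimension exponent across the product:
  M: (0) + (0) + (-1) = -1
  L: (0) + (4) + (-3) = 1
  T: (-1) + (0) + (4) = 3
  I: (0) + (0) + (2) = 2
So the dimensions are [M⁻¹ L T³ I²].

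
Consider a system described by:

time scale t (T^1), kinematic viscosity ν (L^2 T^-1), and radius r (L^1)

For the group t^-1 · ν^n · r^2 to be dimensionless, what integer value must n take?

-1

Balance the L exponent: (2)·n from ν, plus −(0) + 2·(1) = 2 from the rest, must sum to zero.
2n + 2 = 0, so n = -1.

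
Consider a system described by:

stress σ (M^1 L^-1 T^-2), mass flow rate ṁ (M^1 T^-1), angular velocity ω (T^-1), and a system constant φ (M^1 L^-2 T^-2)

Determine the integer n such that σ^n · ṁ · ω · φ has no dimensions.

-2

Balance the M exponent: (1)·n from σ, plus (1) + (0) + (1) = 2 from the rest, must sum to zero.
n + 2 = 0, so n = -2.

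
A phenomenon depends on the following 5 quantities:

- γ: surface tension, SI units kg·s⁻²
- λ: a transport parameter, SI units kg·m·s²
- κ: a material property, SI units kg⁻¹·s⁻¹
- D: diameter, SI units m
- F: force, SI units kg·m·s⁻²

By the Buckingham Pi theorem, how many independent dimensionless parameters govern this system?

There are 5 variables and 3 base dimensions (M, L, T).
The dimension matrix has rank 3.
Independent dimensionless groups: 5 − 3 = 2.

2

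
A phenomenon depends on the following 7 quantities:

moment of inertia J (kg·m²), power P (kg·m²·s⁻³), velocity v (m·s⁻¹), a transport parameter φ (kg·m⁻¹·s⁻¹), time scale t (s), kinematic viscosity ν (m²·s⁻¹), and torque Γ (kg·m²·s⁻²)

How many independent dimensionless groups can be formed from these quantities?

There are 7 variables and 3 base dimensions (M, L, T).
The dimension matrix has rank 3.
Independent dimensionless groups: 7 − 3 = 4.

4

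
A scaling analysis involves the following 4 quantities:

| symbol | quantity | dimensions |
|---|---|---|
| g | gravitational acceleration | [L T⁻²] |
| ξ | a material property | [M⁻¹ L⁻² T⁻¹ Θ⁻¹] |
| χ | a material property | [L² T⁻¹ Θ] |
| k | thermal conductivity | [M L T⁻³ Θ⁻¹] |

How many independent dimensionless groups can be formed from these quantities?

1

There are 4 variables and 4 base dimensions (M, L, T, Θ).
The dimension matrix has rank 3 (less than 4: the dimension vectors are linearly dependent).
Independent dimensionless groups: 4 − 3 = 1.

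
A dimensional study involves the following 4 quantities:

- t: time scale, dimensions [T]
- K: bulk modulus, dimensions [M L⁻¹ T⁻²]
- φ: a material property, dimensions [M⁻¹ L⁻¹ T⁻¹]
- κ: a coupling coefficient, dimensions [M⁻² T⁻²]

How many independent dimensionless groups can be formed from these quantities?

1

There are 4 variables and 3 base dimensions (M, L, T).
The dimension matrix has rank 3.
Independent dimensionless groups: 4 − 3 = 1.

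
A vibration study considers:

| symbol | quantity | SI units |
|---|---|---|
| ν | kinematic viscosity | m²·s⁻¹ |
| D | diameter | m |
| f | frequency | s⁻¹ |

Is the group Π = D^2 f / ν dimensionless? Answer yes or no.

yes

Sum the exponent of each base dimension across the product:
  M: −[ν]_M + 2·[D]_M + [f]_M = −(0) + 2·(0) + (0) = 0
  L: −[ν]_L + 2·[D]_L + [f]_L = −(2) + 2·(1) + (0) = 0
  T: −[ν]_T + 2·[D]_T + [f]_T = −(-1) + 2·(0) + (-1) = 0
All base exponents vanish — dimensionless.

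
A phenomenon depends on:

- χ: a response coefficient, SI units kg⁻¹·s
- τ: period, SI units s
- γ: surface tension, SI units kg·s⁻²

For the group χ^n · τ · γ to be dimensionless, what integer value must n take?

1

Balance the M exponent: (-1)·n from χ, plus (0) + (1) = 1 from the rest, must sum to zero.
−n + 1 = 0, so n = 1.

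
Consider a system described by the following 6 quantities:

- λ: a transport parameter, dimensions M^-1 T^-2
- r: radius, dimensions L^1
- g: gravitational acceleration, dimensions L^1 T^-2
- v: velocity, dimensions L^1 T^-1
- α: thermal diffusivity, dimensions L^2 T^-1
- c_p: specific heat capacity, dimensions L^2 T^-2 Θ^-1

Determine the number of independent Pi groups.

2

There are 6 variables and 4 base dimensions (M, L, T, Θ).
The dimension matrix has rank 4.
Independent dimensionless groups: 6 − 4 = 2.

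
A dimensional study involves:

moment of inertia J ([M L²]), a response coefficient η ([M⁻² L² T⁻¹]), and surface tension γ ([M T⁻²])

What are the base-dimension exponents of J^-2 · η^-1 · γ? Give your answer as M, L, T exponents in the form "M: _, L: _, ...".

M: 1, L: -6, T: -1

Collect each base-dimension exponent across the product:
  M: −2·(1) − (-2) + (1) = 1
  L: −2·(2) − (2) + (0) = -6
  T: −2·(0) − (-1) + (-2) = -1
So the dimensions are [M L⁻⁶ T⁻¹].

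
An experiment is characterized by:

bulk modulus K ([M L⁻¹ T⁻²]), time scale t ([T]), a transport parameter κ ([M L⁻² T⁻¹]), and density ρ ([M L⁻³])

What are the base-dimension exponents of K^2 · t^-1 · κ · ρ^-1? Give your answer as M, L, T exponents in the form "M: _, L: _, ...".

M: 2, L: -1, T: -6

Collect each base-dimension exponent across the product:
  M: 2·(1) − (0) + (1) − (1) = 2
  L: 2·(-1) − (0) + (-2) − (-3) = -1
  T: 2·(-2) − (1) + (-1) − (0) = -6
So the dimensions are [M² L⁻¹ T⁻⁶].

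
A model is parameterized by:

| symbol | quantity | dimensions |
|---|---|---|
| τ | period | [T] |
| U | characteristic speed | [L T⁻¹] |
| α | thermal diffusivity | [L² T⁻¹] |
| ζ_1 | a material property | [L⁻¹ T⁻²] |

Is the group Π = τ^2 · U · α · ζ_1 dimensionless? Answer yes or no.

Sum the exponent of each base dimension across the product:
  L: 2·[τ]_L + [U]_L + [α]_L + [ζ_1]_L = 2·(0) + (1) + (2) + (-1) = 2
  T: 2·[τ]_T + [U]_T + [α]_T + [ζ_1]_T = 2·(1) + (-1) + (-1) + (-2) = -2
Net dimensions [L² T⁻²] ≠ [1] — not dimensionless.

no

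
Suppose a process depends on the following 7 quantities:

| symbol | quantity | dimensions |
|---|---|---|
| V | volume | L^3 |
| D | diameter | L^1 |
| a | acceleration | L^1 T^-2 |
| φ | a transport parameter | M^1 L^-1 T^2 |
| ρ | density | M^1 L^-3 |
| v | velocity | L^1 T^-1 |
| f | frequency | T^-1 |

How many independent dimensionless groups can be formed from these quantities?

There are 7 variables and 3 base dimensions (M, L, T).
The dimension matrix has rank 3.
Independent dimensionless groups: 7 − 3 = 4.

4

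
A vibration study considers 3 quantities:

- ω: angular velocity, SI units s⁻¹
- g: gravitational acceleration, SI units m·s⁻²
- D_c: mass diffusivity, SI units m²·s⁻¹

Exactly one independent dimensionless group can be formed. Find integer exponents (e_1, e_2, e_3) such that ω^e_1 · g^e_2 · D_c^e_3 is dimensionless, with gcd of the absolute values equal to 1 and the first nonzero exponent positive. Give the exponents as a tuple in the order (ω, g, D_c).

L: e_1·(0) + e_2·(1) + e_3·(2) = 0
T: e_1·(-1) + e_2·(-2) + e_3·(-1) = 0
Solving this homogeneous linear system for the smallest-integer solution (first nonzero entry positive) gives (3, -2, 1).

(3, -2, 1)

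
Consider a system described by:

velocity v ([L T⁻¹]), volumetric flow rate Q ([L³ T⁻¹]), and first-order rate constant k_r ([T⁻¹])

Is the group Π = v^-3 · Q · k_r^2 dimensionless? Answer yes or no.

Sum the exponent of each base dimension across the product:
  L: −3·[v]_L + [Q]_L + 2·[k_r]_L = −3·(1) + (3) + 2·(0) = 0
  T: −3·[v]_T + [Q]_T + 2·[k_r]_T = −3·(-1) + (-1) + 2·(-1) = 0
All base exponents vanish — dimensionless.

yes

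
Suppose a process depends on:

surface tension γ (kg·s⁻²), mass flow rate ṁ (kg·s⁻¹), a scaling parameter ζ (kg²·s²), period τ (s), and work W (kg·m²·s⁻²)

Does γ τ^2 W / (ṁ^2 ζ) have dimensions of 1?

no

Sum the exponent of each base dimension across the product:
  M: [γ]_M − 2·[ṁ]_M − [ζ]_M + 2·[τ]_M + [W]_M = (1) − 2·(1) − (2) + 2·(0) + (1) = -2
  L: [γ]_L − 2·[ṁ]_L − [ζ]_L + 2·[τ]_L + [W]_L = (0) − 2·(0) − (0) + 2·(0) + (2) = 2
  T: [γ]_T − 2·[ṁ]_T − [ζ]_T + 2·[τ]_T + [W]_T = (-2) − 2·(-1) − (2) + 2·(1) + (-2) = -2
Net dimensions [M⁻² L² T⁻²] ≠ [1] — not dimensionless.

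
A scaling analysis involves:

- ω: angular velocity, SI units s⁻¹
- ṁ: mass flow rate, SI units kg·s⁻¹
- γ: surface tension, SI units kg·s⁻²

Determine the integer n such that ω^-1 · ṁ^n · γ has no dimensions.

-1

Balance the M exponent: (1)·n from ṁ, plus −(0) + (1) = 1 from the rest, must sum to zero.
n + 1 = 0, so n = -1.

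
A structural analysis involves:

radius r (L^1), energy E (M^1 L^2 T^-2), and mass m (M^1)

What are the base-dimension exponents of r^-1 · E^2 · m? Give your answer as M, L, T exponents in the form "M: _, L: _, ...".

M: 3, L: 3, T: -4

Collect each base-dimension exponent across the product:
  M: −(0) + 2·(1) + (1) = 3
  L: −(1) + 2·(2) + (0) = 3
  T: −(0) + 2·(-2) + (0) = -4
So the dimensions are [M³ L³ T⁻⁴].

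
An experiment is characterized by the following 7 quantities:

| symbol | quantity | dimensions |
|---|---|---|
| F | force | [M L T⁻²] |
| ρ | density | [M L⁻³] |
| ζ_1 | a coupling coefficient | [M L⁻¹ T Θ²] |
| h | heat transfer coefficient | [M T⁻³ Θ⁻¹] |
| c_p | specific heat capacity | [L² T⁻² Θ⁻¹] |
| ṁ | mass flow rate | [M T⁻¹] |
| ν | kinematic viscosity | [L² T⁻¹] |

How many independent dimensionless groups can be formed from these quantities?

There are 7 variables and 4 base dimensions (M, L, T, Θ).
The dimension matrix has rank 4.
Independent dimensionless groups: 7 − 4 = 3.

3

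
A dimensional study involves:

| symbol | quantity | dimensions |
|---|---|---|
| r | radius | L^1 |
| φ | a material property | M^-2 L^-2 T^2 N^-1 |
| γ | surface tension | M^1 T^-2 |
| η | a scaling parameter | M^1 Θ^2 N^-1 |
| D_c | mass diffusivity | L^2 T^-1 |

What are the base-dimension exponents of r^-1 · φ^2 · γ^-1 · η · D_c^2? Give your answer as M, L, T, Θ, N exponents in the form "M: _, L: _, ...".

Collect each base-dimension exponent across the product:
  M: −(0) + 2·(-2) − (1) + (1) + 2·(0) = -4
  L: −(1) + 2·(-2) − (0) + (0) + 2·(2) = -1
  T: −(0) + 2·(2) − (-2) + (0) + 2·(-1) = 4
  Θ: −(0) + 2·(0) − (0) + (2) + 2·(0) = 2
  N: −(0) + 2·(-1) − (0) + (-1) + 2·(0) = -3
So the dimensions are [M⁻⁴ L⁻¹ T⁴ Θ² N⁻³].

M: -4, L: -1, T: 4, Θ: 2, N: -3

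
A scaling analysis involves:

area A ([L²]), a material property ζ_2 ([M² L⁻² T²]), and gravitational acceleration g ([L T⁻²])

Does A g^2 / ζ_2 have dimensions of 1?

no

Sum the exponent of each base dimension across the product:
  M: [A]_M − [ζ_2]_M + 2·[g]_M = (0) − (2) + 2·(0) = -2
  L: [A]_L − [ζ_2]_L + 2·[g]_L = (2) − (-2) + 2·(1) = 6
  T: [A]_T − [ζ_2]_T + 2·[g]_T = (0) − (2) + 2·(-2) = -6
Net dimensions [M⁻² L⁶ T⁻⁶] ≠ [1] — not dimensionless.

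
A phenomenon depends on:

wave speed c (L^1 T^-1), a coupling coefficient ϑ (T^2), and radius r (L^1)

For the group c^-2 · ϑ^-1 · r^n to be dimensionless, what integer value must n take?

2

Balance the L exponent: (1)·n from r, plus −2·(1) − (0) = -2 from the rest, must sum to zero.
n − 2 = 0, so n = 2.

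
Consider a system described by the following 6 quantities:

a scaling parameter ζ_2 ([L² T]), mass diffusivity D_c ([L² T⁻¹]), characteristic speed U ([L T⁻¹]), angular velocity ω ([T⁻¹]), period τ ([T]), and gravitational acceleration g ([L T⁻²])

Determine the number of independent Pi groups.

There are 6 variables and 2 base dimensions (L, T).
The dimension matrix has rank 2.
Independent dimensionless groups: 6 − 2 = 4.

4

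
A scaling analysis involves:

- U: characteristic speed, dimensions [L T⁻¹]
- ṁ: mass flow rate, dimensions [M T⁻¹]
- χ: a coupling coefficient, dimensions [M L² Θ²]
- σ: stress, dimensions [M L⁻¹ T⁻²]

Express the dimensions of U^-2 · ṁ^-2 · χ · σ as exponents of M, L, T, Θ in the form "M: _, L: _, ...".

Collect each base-dimension exponent across the product:
  M: −2·(0) − 2·(1) + (1) + (1) = 0
  L: −2·(1) − 2·(0) + (2) + (-1) = -1
  T: −2·(-1) − 2·(-1) + (0) + (-2) = 2
  Θ: −2·(0) − 2·(0) + (2) + (0) = 2
So the dimensions are [L⁻¹ T² Θ²].

M: 0, L: -1, T: 2, Θ: 2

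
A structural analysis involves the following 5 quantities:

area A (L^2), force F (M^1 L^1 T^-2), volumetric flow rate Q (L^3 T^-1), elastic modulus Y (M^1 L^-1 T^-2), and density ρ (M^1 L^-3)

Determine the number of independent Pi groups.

2

There are 5 variables and 3 base dimensions (M, L, T).
The dimension matrix has rank 3.
Independent dimensionless groups: 5 − 3 = 2.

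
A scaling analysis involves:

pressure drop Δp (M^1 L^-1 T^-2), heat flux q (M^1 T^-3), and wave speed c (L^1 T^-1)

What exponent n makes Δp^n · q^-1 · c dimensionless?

Balance the M exponent: (1)·n from Δp, plus −(1) + (0) = -1 from the rest, must sum to zero.
n − 1 = 0, so n = 1.

1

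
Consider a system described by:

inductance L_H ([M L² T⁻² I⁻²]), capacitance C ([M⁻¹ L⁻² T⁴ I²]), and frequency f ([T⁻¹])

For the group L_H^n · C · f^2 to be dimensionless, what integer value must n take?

1

Balance the M exponent: (1)·n from L_H, plus (-1) + 2·(0) = -1 from the rest, must sum to zero.
n − 1 = 0, so n = 1.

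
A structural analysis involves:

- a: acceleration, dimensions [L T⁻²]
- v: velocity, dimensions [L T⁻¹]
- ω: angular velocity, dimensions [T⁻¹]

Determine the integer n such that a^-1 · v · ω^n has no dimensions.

Balance the T exponent: (-1)·n from ω, plus −(-2) + (-1) = 1 from the rest, must sum to zero.
−n + 1 = 0, so n = 1.

1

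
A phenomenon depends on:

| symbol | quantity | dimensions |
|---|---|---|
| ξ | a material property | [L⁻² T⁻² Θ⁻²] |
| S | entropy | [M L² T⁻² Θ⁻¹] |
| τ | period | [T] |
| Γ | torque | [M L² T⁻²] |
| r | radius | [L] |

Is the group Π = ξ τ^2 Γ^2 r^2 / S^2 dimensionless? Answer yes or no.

yes

Sum the exponent of each base dimension across the product:
  M: [ξ]_M − 2·[S]_M + 2·[τ]_M + 2·[Γ]_M + 2·[r]_M = (0) − 2·(1) + 2·(0) + 2·(1) + 2·(0) = 0
  L: [ξ]_L − 2·[S]_L + 2·[τ]_L + 2·[Γ]_L + 2·[r]_L = (-2) − 2·(2) + 2·(0) + 2·(2) + 2·(1) = 0
  T: [ξ]_T − 2·[S]_T + 2·[τ]_T + 2·[Γ]_T + 2·[r]_T = (-2) − 2·(-2) + 2·(1) + 2·(-2) + 2·(0) = 0
  Θ: [ξ]_Θ − 2·[S]_Θ + 2·[τ]_Θ + 2·[Γ]_Θ + 2·[r]_Θ = (-2) − 2·(-1) + 2·(0) + 2·(0) + 2·(0) = 0
All base exponents vanish — dimensionless.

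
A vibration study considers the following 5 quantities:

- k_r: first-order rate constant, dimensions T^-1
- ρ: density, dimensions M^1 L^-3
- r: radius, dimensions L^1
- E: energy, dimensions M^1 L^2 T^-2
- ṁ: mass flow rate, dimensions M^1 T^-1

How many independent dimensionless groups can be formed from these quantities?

There are 5 variables and 3 base dimensions (M, L, T).
The dimension matrix has rank 3.
Independent dimensionless groups: 5 − 3 = 2.

2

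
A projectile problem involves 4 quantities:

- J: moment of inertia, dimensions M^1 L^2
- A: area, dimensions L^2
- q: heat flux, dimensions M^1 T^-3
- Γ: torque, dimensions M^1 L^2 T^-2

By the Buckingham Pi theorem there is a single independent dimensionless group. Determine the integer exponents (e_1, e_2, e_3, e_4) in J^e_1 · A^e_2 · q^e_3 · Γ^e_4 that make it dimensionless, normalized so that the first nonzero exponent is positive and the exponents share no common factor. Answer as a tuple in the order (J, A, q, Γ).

(1, 2, 2, -3)

M: e_1·(1) + e_2·(0) + e_3·(1) + e_4·(1) = 0
L: e_1·(2) + e_2·(2) + e_3·(0) + e_4·(2) = 0
T: e_1·(0) + e_2·(0) + e_3·(-3) + e_4·(-2) = 0
Solving this homogeneous linear system for the smallest-integer solution (first nonzero entry positive) gives (1, 2, 2, -3).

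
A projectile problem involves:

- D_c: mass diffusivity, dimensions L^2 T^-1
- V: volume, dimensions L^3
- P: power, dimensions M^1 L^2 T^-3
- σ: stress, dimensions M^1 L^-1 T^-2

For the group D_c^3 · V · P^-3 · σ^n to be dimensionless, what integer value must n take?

Balance the M exponent: (1)·n from σ, plus 3·(0) + (0) − 3·(1) = -3 from the rest, must sum to zero.
n − 3 = 0, so n = 3.

3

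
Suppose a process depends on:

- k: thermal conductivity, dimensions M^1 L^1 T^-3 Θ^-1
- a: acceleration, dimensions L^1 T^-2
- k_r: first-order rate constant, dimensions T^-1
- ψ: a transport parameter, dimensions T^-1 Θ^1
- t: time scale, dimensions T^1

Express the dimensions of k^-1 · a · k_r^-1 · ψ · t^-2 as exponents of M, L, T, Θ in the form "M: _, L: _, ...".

Collect each base-dimension exponent across the product:
  M: −(1) + (0) − (0) + (0) − 2·(0) = -1
  L: −(1) + (1) − (0) + (0) − 2·(0) = 0
  T: −(-3) + (-2) − (-1) + (-1) − 2·(1) = -1
  Θ: −(-1) + (0) − (0) + (1) − 2·(0) = 2
So the dimensions are [M⁻¹ T⁻¹ Θ²].

M: -1, L: 0, T: -1, Θ: 2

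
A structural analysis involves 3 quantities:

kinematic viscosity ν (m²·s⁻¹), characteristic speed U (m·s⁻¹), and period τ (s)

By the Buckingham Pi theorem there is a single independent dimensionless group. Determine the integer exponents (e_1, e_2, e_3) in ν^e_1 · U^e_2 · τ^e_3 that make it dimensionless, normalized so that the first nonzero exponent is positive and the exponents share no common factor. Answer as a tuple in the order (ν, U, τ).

(1, -2, -1)

L: e_1·(2) + e_2·(1) + e_3·(0) = 0
T: e_1·(-1) + e_2·(-1) + e_3·(1) = 0
Solving this homogeneous linear system for the smallest-integer solution (first nonzero entry positive) gives (1, -2, -1).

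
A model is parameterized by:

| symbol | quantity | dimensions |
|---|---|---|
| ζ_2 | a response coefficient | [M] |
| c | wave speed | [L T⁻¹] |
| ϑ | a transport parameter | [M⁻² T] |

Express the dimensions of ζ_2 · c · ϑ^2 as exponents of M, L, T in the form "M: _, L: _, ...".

M: -3, L: 1, T: 1

Collect each base-dimension exponent across the product:
  M: (1) + (0) + 2·(-2) = -3
  L: (0) + (1) + 2·(0) = 1
  T: (0) + (-1) + 2·(1) = 1
So the dimensions are [M⁻³ L T].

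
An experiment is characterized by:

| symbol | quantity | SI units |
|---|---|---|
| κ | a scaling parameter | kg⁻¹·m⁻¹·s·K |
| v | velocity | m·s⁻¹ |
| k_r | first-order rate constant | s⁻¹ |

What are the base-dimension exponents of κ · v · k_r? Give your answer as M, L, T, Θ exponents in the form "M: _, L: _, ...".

M: -1, L: 0, T: -1, Θ: 1

Collect each base-dimension exponent across the product:
  M: (-1) + (0) + (0) = -1
  L: (-1) + (1) + (0) = 0
  T: (1) + (-1) + (-1) = -1
  Θ: (1) + (0) + (0) = 1
So the dimensions are [M⁻¹ T⁻¹ Θ].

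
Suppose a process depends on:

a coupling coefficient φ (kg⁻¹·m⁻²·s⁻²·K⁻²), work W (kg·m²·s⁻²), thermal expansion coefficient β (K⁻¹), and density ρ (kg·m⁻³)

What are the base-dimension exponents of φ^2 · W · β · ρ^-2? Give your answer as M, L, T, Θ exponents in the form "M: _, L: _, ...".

M: -3, L: 4, T: -6, Θ: -5

Collect each base-dimension exponent across the product:
  M: 2·(-1) + (1) + (0) − 2·(1) = -3
  L: 2·(-2) + (2) + (0) − 2·(-3) = 4
  T: 2·(-2) + (-2) + (0) − 2·(0) = -6
  Θ: 2·(-2) + (0) + (-1) − 2·(0) = -5
So the dimensions are [M⁻³ L⁴ T⁻⁶ Θ⁻⁵].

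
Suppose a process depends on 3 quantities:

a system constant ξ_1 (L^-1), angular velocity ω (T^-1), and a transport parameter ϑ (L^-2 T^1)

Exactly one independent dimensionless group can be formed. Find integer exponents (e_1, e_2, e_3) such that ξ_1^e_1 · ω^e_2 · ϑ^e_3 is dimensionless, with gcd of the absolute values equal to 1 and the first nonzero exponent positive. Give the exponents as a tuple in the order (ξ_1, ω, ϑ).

L: e_1·(-1) + e_2·(0) + e_3·(-2) = 0
T: e_1·(0) + e_2·(-1) + e_3·(1) = 0
Solving this homogeneous linear system for the smallest-integer solution (first nonzero entry positive) gives (2, -1, -1).

(2, -1, -1)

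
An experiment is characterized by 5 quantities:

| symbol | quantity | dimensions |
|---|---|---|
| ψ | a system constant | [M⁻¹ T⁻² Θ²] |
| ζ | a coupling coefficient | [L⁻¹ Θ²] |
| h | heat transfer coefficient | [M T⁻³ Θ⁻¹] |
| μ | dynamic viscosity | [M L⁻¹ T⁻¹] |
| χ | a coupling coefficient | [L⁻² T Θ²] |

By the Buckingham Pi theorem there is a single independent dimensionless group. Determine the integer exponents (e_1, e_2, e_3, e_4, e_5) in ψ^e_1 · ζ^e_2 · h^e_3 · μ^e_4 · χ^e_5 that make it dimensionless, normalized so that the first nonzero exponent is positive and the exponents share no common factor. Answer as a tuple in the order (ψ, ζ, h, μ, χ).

M: e_1·(-1) + e_2·(0) + e_3·(1) + e_4·(1) + e_5·(0) = 0
L: e_1·(0) + e_2·(-1) + e_3·(0) + e_4·(-1) + e_5·(-2) = 0
T: e_1·(-2) + e_2·(0) + e_3·(-3) + e_4·(-1) + e_5·(1) = 0
Θ: e_1·(2) + e_2·(2) + e_3·(-1) + e_4·(0) + e_5·(2) = 0
Solving this homogeneous linear system for the smallest-integer solution (first nonzero entry positive) gives (1, -1, -2, 3, -1).

(1, -1, -2, 3, -1)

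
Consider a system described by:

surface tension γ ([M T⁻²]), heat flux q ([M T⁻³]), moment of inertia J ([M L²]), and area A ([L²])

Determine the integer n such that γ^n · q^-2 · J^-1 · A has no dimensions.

3

Balance the M exponent: (1)·n from γ, plus −2·(1) − (1) + (0) = -3 from the rest, must sum to zero.
n − 3 = 0, so n = 3.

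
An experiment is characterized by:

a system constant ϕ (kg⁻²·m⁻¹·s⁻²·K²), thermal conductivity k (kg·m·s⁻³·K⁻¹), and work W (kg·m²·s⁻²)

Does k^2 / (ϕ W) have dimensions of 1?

Sum the exponent of each base dimension across the product:
  M: −[ϕ]_M + 2·[k]_M − [W]_M = −(-2) + 2·(1) − (1) = 3
  L: −[ϕ]_L + 2·[k]_L − [W]_L = −(-1) + 2·(1) − (2) = 1
  T: −[ϕ]_T + 2·[k]_T − [W]_T = −(-2) + 2·(-3) − (-2) = -2
  Θ: −[ϕ]_Θ + 2·[k]_Θ − [W]_Θ = −(2) + 2·(-1) − (0) = -4
Net dimensions [M³ L T⁻² Θ⁻⁴] ≠ [1] — not dimensionless.

no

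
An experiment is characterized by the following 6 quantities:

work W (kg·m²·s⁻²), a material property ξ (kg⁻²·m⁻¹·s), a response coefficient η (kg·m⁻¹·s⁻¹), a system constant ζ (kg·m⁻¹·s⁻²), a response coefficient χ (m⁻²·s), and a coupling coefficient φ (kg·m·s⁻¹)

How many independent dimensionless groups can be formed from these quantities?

There are 6 variables and 3 base dimensions (M, L, T).
The dimension matrix has rank 3.
Independent dimensionless groups: 6 − 3 = 3.

3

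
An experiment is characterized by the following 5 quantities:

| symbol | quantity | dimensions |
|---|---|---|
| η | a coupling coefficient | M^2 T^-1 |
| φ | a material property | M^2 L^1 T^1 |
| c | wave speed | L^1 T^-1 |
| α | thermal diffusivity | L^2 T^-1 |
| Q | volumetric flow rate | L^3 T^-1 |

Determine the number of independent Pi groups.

2

There are 5 variables and 3 base dimensions (M, L, T).
The dimension matrix has rank 3.
Independent dimensionless groups: 5 − 3 = 2.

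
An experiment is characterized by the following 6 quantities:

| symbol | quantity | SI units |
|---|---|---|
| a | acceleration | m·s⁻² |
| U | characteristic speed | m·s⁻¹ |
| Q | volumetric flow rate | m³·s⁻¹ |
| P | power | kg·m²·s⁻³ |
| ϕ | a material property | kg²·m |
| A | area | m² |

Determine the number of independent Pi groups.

3

There are 6 variables and 3 base dimensions (M, L, T).
The dimension matrix has rank 3.
Independent dimensionless groups: 6 − 3 = 3.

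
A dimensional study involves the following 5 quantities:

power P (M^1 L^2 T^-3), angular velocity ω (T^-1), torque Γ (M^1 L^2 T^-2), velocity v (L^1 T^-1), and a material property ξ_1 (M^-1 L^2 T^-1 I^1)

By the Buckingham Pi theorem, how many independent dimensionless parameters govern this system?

There are 5 variables and 4 base dimensions (M, L, T, I).
The dimension matrix has rank 4.
Independent dimensionless groups: 5 − 4 = 1.

1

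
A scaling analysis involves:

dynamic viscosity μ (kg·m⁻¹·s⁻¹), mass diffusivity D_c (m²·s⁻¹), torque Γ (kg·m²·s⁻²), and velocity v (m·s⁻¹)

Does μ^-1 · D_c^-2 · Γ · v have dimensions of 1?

yes

Sum the exponent of each base dimension across the product:
  M: −[μ]_M − 2·[D_c]_M + [Γ]_M + [v]_M = −(1) − 2·(0) + (1) + (0) = 0
  L: −[μ]_L − 2·[D_c]_L + [Γ]_L + [v]_L = −(-1) − 2·(2) + (2) + (1) = 0
  T: −[μ]_T − 2·[D_c]_T + [Γ]_T + [v]_T = −(-1) − 2·(-1) + (-2) + (-1) = 0
All base exponents vanish — dimensionless.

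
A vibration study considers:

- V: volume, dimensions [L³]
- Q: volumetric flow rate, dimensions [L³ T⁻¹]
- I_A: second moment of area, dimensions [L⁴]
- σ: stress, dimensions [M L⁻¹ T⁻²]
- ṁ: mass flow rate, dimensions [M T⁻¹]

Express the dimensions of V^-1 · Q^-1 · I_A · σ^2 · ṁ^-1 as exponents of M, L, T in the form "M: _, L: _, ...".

M: 1, L: -4, T: -2

Collect each base-dimension exponent across the product:
  M: −(0) − (0) + (0) + 2·(1) − (1) = 1
  L: −(3) − (3) + (4) + 2·(-1) − (0) = -4
  T: −(0) − (-1) + (0) + 2·(-2) − (-1) = -2
So the dimensions are [M L⁻⁴ T⁻²].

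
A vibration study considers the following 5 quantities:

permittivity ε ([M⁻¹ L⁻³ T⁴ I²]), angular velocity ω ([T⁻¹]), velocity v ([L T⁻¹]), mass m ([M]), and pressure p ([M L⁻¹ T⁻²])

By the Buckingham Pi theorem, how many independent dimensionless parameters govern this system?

There are 5 variables and 4 base dimensions (M, L, T, I).
The dimension matrix has rank 4.
Independent dimensionless groups: 5 − 4 = 1.

1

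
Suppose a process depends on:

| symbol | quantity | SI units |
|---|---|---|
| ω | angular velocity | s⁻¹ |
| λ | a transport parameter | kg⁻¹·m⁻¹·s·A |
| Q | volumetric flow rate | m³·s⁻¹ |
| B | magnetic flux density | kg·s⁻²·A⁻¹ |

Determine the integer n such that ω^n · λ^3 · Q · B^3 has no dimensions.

-4

Balance the T exponent: (-1)·n from ω, plus 3·(1) + (-1) + 3·(-2) = -4 from the rest, must sum to zero.
−n − 4 = 0, so n = -4.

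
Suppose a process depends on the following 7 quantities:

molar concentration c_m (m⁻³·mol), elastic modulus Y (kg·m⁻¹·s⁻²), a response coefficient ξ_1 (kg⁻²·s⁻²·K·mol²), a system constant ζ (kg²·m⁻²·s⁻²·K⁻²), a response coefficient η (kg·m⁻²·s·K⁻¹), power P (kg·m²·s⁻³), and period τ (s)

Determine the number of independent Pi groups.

There are 7 variables and 5 base dimensions (M, L, T, Θ, N).
The dimension matrix has rank 5.
Independent dimensionless groups: 7 − 5 = 2.

2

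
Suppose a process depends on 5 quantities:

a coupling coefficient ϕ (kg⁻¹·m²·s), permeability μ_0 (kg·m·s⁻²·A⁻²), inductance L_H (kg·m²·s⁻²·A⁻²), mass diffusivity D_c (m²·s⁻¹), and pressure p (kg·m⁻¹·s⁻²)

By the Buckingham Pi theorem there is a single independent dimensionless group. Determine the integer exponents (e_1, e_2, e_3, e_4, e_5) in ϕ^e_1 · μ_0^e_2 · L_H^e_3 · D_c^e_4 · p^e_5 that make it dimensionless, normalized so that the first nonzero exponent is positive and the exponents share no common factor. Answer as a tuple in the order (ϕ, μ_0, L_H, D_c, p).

(1, -1, 1, -1, 1)

M: e_1·(-1) + e_2·(1) + e_3·(1) + e_4·(0) + e_5·(1) = 0
L: e_1·(2) + e_2·(1) + e_3·(2) + e_4·(2) + e_5·(-1) = 0
T: e_1·(1) + e_2·(-2) + e_3·(-2) + e_4·(-1) + e_5·(-2) = 0
I: e_1·(0) + e_2·(-2) + e_3·(-2) + e_4·(0) + e_5·(0) = 0
Solving this homogeneous linear system for the smallest-integer solution (first nonzero entry positive) gives (1, -1, 1, -1, 1).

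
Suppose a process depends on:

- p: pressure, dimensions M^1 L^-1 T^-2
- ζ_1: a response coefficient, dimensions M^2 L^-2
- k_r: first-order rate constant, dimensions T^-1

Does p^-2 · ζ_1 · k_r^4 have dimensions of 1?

Sum the exponent of each base dimension across the product:
  M: −2·[p]_M + [ζ_1]_M + 4·[k_r]_M = −2·(1) + (2) + 4·(0) = 0
  L: −2·[p]_L + [ζ_1]_L + 4·[k_r]_L = −2·(-1) + (-2) + 4·(0) = 0
  T: −2·[p]_T + [ζ_1]_T + 4·[k_r]_T = −2·(-2) + (0) + 4·(-1) = 0
All base exponents vanish — dimensionless.

yes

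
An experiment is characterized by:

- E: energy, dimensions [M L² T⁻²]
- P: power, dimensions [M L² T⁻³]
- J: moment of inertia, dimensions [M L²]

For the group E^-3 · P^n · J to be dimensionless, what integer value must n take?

Balance the M exponent: (1)·n from P, plus −3·(1) + (1) = -2 from the rest, must sum to zero.
n − 2 = 0, so n = 2.

2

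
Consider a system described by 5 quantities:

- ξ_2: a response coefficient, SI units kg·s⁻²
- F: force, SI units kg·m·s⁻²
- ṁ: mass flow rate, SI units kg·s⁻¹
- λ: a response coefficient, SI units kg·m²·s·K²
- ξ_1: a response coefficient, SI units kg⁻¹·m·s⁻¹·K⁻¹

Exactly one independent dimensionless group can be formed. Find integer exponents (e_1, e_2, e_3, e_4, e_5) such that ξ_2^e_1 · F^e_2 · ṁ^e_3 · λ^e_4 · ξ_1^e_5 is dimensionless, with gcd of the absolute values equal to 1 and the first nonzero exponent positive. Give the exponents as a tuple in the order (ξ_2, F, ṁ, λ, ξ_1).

M: e_1·(1) + e_2·(1) + e_3·(1) + e_4·(1) + e_5·(-1) = 0
L: e_1·(0) + e_2·(1) + e_3·(0) + e_4·(2) + e_5·(1) = 0
T: e_1·(-2) + e_2·(-2) + e_3·(-1) + e_4·(1) + e_5·(-1) = 0
Θ: e_1·(0) + e_2·(0) + e_3·(0) + e_4·(2) + e_5·(-1) = 0
Solving this homogeneous linear system for the smallest-integer solution (first nonzero entry positive) gives (2, -4, 3, 1, 2).

(2, -4, 3, 1, 2)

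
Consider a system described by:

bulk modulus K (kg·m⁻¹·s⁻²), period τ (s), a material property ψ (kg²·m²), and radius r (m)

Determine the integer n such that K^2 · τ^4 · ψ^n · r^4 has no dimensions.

Balance the M exponent: (2)·n from ψ, plus 2·(1) + 4·(0) + 4·(0) = 2 from the rest, must sum to zero.
2n + 2 = 0, so n = -1.

-1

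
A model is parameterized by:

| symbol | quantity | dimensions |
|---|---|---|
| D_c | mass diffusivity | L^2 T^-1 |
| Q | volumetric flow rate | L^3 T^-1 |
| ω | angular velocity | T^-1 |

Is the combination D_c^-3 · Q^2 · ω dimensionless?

Sum the exponent of each base dimension across the product:
  M: −3·[D_c]_M + 2·[Q]_M + [ω]_M = −3·(0) + 2·(0) + (0) = 0
  L: −3·[D_c]_L + 2·[Q]_L + [ω]_L = −3·(2) + 2·(3) + (0) = 0
  T: −3·[D_c]_T + 2·[Q]_T + [ω]_T = −3·(-1) + 2·(-1) + (-1) = 0
All base exponents vanish — dimensionless.

yes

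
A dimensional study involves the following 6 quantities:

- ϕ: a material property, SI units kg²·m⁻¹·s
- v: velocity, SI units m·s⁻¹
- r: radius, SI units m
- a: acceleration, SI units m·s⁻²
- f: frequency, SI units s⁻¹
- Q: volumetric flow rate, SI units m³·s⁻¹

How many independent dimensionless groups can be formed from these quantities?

There are 6 variables and 3 base dimensions (M, L, T).
The dimension matrix has rank 3.
Independent dimensionless groups: 6 − 3 = 3.

3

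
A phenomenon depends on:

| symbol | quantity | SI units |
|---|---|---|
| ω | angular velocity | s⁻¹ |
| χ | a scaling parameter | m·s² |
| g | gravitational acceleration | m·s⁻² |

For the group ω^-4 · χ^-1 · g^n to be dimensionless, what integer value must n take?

Balance the L exponent: (1)·n from g, plus −4·(0) − (1) = -1 from the rest, must sum to zero.
n − 1 = 0, so n = 1.

1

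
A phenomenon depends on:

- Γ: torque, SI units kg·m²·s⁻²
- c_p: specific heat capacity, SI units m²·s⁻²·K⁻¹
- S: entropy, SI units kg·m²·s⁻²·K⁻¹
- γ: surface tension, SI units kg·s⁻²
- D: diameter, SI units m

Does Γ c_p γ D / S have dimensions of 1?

Sum the exponent of each base dimension across the product:
  M: [Γ]_M + [c_p]_M − [S]_M + [γ]_M + [D]_M = (1) + (0) − (1) + (1) + (0) = 1
  L: [Γ]_L + [c_p]_L − [S]_L + [γ]_L + [D]_L = (2) + (2) − (2) + (0) + (1) = 3
  T: [Γ]_T + [c_p]_T − [S]_T + [γ]_T + [D]_T = (-2) + (-2) − (-2) + (-2) + (0) = -4
  Θ: [Γ]_Θ + [c_p]_Θ − [S]_Θ + [γ]_Θ + [D]_Θ = (0) + (-1) − (-1) + (0) + (0) = 0
Net dimensions [M L³ T⁻⁴] ≠ [1] — not dimensionless.

no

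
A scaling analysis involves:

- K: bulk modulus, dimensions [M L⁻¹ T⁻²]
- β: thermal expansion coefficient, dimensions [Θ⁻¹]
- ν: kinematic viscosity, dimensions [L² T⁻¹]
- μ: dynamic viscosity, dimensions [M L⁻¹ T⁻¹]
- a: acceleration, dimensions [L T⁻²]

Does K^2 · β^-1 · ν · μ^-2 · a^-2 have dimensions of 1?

no

Sum the exponent of each base dimension across the product:
  M: 2·[K]_M − [β]_M + [ν]_M − 2·[μ]_M − 2·[a]_M = 2·(1) − (0) + (0) − 2·(1) − 2·(0) = 0
  L: 2·[K]_L − [β]_L + [ν]_L − 2·[μ]_L − 2·[a]_L = 2·(-1) − (0) + (2) − 2·(-1) − 2·(1) = 0
  T: 2·[K]_T − [β]_T + [ν]_T − 2·[μ]_T − 2·[a]_T = 2·(-2) − (0) + (-1) − 2·(-1) − 2·(-2) = 1
  Θ: 2·[K]_Θ − [β]_Θ + [ν]_Θ − 2·[μ]_Θ − 2·[a]_Θ = 2·(0) − (-1) + (0) − 2·(0) − 2·(0) = 1
Net dimensions [T Θ] ≠ [1] — not dimensionless.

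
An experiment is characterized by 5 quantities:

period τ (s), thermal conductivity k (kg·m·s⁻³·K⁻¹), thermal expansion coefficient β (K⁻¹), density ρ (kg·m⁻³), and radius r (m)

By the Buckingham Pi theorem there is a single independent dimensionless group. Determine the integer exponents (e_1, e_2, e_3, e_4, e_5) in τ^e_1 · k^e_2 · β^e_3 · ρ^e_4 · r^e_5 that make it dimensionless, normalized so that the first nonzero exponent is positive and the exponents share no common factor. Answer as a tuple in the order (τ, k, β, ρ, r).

M: e_1·(0) + e_2·(1) + e_3·(0) + e_4·(1) + e_5·(0) = 0
L: e_1·(0) + e_2·(1) + e_3·(0) + e_4·(-3) + e_5·(1) = 0
T: e_1·(1) + e_2·(-3) + e_3·(0) + e_4·(0) + e_5·(0) = 0
Θ: e_1·(0) + e_2·(-1) + e_3·(-1) + e_4·(0) + e_5·(0) = 0
Solving this homogeneous linear system for the smallest-integer solution (first nonzero entry positive) gives (3, 1, -1, -1, -4).

(3, 1, -1, -1, -4)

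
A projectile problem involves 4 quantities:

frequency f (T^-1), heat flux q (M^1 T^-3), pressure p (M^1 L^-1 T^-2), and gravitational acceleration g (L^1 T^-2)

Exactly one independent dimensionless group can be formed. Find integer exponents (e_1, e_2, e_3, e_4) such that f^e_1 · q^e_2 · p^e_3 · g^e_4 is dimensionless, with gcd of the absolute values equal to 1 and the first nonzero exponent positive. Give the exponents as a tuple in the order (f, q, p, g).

(1, 1, -1, -1)

M: e_1·(0) + e_2·(1) + e_3·(1) + e_4·(0) = 0
L: e_1·(0) + e_2·(0) + e_3·(-1) + e_4·(1) = 0
T: e_1·(-1) + e_2·(-3) + e_3·(-2) + e_4·(-2) = 0
Solving this homogeneous linear system for the smallest-integer solution (first nonzero entry positive) gives (1, 1, -1, -1).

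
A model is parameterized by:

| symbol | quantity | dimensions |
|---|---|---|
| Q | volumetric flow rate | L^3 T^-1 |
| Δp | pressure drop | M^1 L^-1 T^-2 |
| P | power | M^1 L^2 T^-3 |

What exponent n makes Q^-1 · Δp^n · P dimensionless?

-1

Balance the M exponent: (1)·n from Δp, plus −(0) + (1) = 1 from the rest, must sum to zero.
n + 1 = 0, so n = -1.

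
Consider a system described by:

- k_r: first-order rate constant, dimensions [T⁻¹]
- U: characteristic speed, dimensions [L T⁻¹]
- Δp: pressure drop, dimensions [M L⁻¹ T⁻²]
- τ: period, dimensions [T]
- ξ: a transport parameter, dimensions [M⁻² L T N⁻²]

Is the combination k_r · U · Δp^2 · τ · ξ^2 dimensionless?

Sum the exponent of each base dimension across the product:
  M: [k_r]_M + [U]_M + 2·[Δp]_M + [τ]_M + 2·[ξ]_M = (0) + (0) + 2·(1) + (0) + 2·(-2) = -2
  L: [k_r]_L + [U]_L + 2·[Δp]_L + [τ]_L + 2·[ξ]_L = (0) + (1) + 2·(-1) + (0) + 2·(1) = 1
  T: [k_r]_T + [U]_T + 2·[Δp]_T + [τ]_T + 2·[ξ]_T = (-1) + (-1) + 2·(-2) + (1) + 2·(1) = -3
  N: [k_r]_N + [U]_N + 2·[Δp]_N + [τ]_N + 2·[ξ]_N = (0) + (0) + 2·(0) + (0) + 2·(-2) = -4
Net dimensions [M⁻² L T⁻³ N⁻⁴] ≠ [1] — not dimensionless.

no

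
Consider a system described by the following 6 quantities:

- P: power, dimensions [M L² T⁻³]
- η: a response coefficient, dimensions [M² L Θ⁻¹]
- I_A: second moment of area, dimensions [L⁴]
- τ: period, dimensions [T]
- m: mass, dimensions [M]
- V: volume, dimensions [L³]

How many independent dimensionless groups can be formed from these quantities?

There are 6 variables and 4 base dimensions (M, L, T, Θ).
The dimension matrix has rank 4.
Independent dimensionless groups: 6 − 4 = 2.

2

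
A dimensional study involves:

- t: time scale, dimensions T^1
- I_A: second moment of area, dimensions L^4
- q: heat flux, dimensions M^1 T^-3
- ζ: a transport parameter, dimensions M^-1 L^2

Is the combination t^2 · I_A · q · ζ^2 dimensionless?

no

Sum the exponent of each base dimension across the product:
  M: 2·[t]_M + [I_A]_M + [q]_M + 2·[ζ]_M = 2·(0) + (0) + (1) + 2·(-1) = -1
  L: 2·[t]_L + [I_A]_L + [q]_L + 2·[ζ]_L = 2·(0) + (4) + (0) + 2·(2) = 8
  T: 2·[t]_T + [I_A]_T + [q]_T + 2·[ζ]_T = 2·(1) + (0) + (-3) + 2·(0) = -1
Net dimensions [M⁻¹ L⁸ T⁻¹] ≠ [1] — not dimensionless.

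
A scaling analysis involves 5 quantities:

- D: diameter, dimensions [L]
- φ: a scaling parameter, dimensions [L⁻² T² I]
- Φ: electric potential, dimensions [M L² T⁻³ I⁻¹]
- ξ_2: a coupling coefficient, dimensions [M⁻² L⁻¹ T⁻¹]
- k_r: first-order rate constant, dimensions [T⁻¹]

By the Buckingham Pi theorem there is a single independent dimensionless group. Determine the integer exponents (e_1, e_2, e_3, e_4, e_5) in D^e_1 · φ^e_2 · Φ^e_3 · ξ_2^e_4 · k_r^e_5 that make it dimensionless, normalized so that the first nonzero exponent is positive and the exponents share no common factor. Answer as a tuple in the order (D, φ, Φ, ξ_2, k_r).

M: e_1·(0) + e_2·(0) + e_3·(1) + e_4·(-2) + e_5·(0) = 0
L: e_1·(1) + e_2·(-2) + e_3·(2) + e_4·(-1) + e_5·(0) = 0
T: e_1·(0) + e_2·(2) + e_3·(-3) + e_4·(-1) + e_5·(-1) = 0
I: e_1·(0) + e_2·(1) + e_3·(-1) + e_4·(0) + e_5·(0) = 0
Solving this homogeneous linear system for the smallest-integer solution (first nonzero entry positive) gives (1, 2, 2, 1, -3).

(1, 2, 2, 1, -3)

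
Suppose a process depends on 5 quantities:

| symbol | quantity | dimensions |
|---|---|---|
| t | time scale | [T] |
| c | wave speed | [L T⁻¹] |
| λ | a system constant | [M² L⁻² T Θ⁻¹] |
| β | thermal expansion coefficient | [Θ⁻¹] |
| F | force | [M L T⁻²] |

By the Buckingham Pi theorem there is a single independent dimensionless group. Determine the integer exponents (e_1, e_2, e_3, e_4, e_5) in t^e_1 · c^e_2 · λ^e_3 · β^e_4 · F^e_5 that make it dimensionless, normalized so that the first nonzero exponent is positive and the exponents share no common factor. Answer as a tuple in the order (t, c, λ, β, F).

M: e_1·(0) + e_2·(0) + e_3·(2) + e_4·(0) + e_5·(1) = 0
L: e_1·(0) + e_2·(1) + e_3·(-2) + e_4·(0) + e_5·(1) = 0
T: e_1·(1) + e_2·(-1) + e_3·(1) + e_4·(0) + e_5·(-2) = 0
Θ: e_1·(0) + e_2·(0) + e_3·(-1) + e_4·(-1) + e_5·(0) = 0
Solving this homogeneous linear system for the smallest-integer solution (first nonzero entry positive) gives (1, -4, -1, 1, 2).

(1, -4, -1, 1, 2)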